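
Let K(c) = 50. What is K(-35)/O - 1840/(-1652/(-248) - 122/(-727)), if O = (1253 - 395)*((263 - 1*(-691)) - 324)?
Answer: -298868643571/1109242134 ≈ -269.44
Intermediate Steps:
O = 540540 (O = 858*((263 + 691) - 324) = 858*(954 - 324) = 858*630 = 540540)
K(-35)/O - 1840/(-1652/(-248) - 122/(-727)) = 50/540540 - 1840/(-1652/(-248) - 122/(-727)) = 50*(1/540540) - 1840/(-1652*(-1/248) - 122*(-1/727)) = 5/54054 - 1840/(413/62 + 122/727) = 5/54054 - 1840/307815/45074 = 5/54054 - 1840*45074/307815 = 5/54054 - 16587232/61563 = -298868643571/1109242134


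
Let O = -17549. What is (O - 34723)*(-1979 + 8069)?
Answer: -318336480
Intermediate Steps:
(O - 34723)*(-1979 + 8069) = (-17549 - 34723)*(-1979 + 8069) = -52272*6090 = -318336480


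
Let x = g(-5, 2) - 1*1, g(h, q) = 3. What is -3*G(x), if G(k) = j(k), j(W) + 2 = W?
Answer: 0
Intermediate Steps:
j(W) = -2 + W
x = 2 (x = 3 - 1*1 = 3 - 1 = 2)
G(k) = -2 + k
-3*G(x) = -3*(-2 + 2) = -3*0 = 0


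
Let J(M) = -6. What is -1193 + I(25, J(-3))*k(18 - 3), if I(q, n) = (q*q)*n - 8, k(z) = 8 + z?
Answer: -87627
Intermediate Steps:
I(q, n) = -8 + n*q**2 (I(q, n) = q**2*n - 8 = n*q**2 - 8 = -8 + n*q**2)
-1193 + I(25, J(-3))*k(18 - 3) = -1193 + (-8 - 6*25**2)*(8 + (18 - 3)) = -1193 + (-8 - 6*625)*(8 + 15) = -1193 + (-8 - 3750)*23 = -1193 - 3758*23 = -1193 - 86434 = -87627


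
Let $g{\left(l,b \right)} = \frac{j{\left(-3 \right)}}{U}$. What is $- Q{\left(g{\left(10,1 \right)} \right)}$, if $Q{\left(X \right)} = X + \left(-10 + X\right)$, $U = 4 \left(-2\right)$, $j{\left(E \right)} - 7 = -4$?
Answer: $\frac{43}{4} \approx 10.75$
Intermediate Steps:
$j{\left(E \right)} = 3$ ($j{\left(E \right)} = 7 - 4 = 3$)
$U = -8$
$g{\left(l,b \right)} = - \frac{3}{8}$ ($g{\left(l,b \right)} = \frac{3}{-8} = 3 \left(- \frac{1}{8}\right) = - \frac{3}{8}$)
$Q{\left(X \right)} = -10 + 2 X$
$- Q{\left(g{\left(10,1 \right)} \right)} = - (-10 + 2 \left(- \frac{3}{8}\right)) = - (-10 - \frac{3}{4}) = \left(-1\right) \left(- \frac{43}{4}\right) = \frac{43}{4}$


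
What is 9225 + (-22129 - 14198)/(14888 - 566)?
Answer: 44028041/4774 ≈ 9222.5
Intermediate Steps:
9225 + (-22129 - 14198)/(14888 - 566) = 9225 - 36327/14322 = 9225 - 36327*1/14322 = 9225 - 12109/4774 = 44028041/4774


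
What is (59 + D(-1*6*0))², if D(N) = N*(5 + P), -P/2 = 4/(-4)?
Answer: 3481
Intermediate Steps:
P = 2 (P = -8/(-4) = -8*(-1)/4 = -2*(-1) = 2)
D(N) = 7*N (D(N) = N*(5 + 2) = N*7 = 7*N)
(59 + D(-1*6*0))² = (59 + 7*(-1*6*0))² = (59 + 7*(-6*0))² = (59 + 7*0)² = (59 + 0)² = 59² = 3481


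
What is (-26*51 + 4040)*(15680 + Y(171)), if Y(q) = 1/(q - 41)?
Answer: 2766110157/65 ≈ 4.2556e+7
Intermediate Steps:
Y(q) = 1/(-41 + q)
(-26*51 + 4040)*(15680 + Y(171)) = (-26*51 + 4040)*(15680 + 1/(-41 + 171)) = (-1326 + 4040)*(15680 + 1/130) = 2714*(15680 + 1/130) = 2714*(2038401/130) = 2766110157/65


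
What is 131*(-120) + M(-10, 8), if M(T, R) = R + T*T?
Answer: -15612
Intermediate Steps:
M(T, R) = R + T²
131*(-120) + M(-10, 8) = 131*(-120) + (8 + (-10)²) = -15720 + (8 + 100) = -15720 + 108 = -15612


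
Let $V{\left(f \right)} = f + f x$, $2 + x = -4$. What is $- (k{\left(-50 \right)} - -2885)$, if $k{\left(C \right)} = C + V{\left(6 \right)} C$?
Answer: $-4335$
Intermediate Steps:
$x = -6$ ($x = -2 - 4 = -6$)
$V{\left(f \right)} = - 5 f$ ($V{\left(f \right)} = f + f \left(-6\right) = f - 6 f = - 5 f$)
$k{\left(C \right)} = - 29 C$ ($k{\left(C \right)} = C + \left(-5\right) 6 C = C - 30 C = - 29 C$)
$- (k{\left(-50 \right)} - -2885) = - (\left(-29\right) \left(-50\right) - -2885) = - (1450 + 2885) = \left(-1\right) 4335 = -4335$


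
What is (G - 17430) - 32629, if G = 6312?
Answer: -43747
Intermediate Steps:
(G - 17430) - 32629 = (6312 - 17430) - 32629 = -11118 - 32629 = -43747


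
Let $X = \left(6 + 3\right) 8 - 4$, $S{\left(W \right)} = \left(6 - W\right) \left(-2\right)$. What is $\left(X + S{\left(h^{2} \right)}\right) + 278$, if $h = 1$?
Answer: $336$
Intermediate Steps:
$S{\left(W \right)} = -12 + 2 W$
$X = 68$ ($X = 9 \cdot 8 - 4 = 72 - 4 = 68$)
$\left(X + S{\left(h^{2} \right)}\right) + 278 = \left(68 - \left(12 - 2 \cdot 1^{2}\right)\right) + 278 = \left(68 + \left(-12 + 2 \cdot 1\right)\right) + 278 = \left(68 + \left(-12 + 2\right)\right) + 278 = \left(68 - 10\right) + 278 = 58 + 278 = 336$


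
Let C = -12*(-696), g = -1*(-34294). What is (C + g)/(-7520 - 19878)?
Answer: -21323/13699 ≈ -1.5565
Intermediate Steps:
g = 34294
C = 8352
(C + g)/(-7520 - 19878) = (8352 + 34294)/(-7520 - 19878) = 42646/(-27398) = 42646*(-1/27398) = -21323/13699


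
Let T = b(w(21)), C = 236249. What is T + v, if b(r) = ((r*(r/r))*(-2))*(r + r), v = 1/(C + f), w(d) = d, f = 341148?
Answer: -1018528307/577397 ≈ -1764.0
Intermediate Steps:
v = 1/577397 (v = 1/(236249 + 341148) = 1/577397 ≈ 1.7319e-6)
b(r) = -4*r² (b(r) = ((r*1)*(-2))*(2*r) = (r*(-2))*(2*r) = (-2*r)*(2*r) = -4*r²)
T = -1764 (T = -4*21² = -4*441 = -1764)
T + v = -1764 + 1/577397 = -1018528307/577397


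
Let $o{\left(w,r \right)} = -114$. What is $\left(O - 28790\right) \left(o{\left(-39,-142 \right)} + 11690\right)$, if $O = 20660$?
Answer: $-94112880$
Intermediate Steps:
$\left(O - 28790\right) \left(o{\left(-39,-142 \right)} + 11690\right) = \left(20660 - 28790\right) \left(-114 + 11690\right) = \left(-8130\right) 11576 = -94112880$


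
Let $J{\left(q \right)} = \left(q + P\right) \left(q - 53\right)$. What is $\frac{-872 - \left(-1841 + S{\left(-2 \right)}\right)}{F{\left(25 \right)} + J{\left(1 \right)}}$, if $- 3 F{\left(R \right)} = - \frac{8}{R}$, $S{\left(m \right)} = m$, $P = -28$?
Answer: $\frac{72825}{105308} \approx 0.69154$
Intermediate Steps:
$J{\left(q \right)} = \left(-53 + q\right) \left(-28 + q\right)$ ($J{\left(q \right)} = \left(q - 28\right) \left(q - 53\right) = \left(-28 + q\right) \left(q - 53\right) = \left(-28 + q\right) \left(-53 + q\right) = \left(-53 + q\right) \left(-28 + q\right)$)
$F{\left(R \right)} = \frac{8}{3 R}$ ($F{\left(R \right)} = - \frac{\left(-8\right) \frac{1}{R}}{3} = \frac{8}{3 R}$)
$\frac{-872 - \left(-1841 + S{\left(-2 \right)}\right)}{F{\left(25 \right)} + J{\left(1 \right)}} = \frac{-872 + \left(1841 - -2\right)}{\frac{8}{3 \cdot 25} + \left(1484 + 1^{2} - 81\right)} = \frac{-872 + \left(1841 + 2\right)}{\frac{8}{3} \cdot \frac{1}{25} + \left(1484 + 1 - 81\right)} = \frac{-872 + 1843}{\frac{8}{75} + 1404} = \frac{971}{\frac{105308}{75}} = 971 \cdot \frac{75}{105308} = \frac{72825}{105308}$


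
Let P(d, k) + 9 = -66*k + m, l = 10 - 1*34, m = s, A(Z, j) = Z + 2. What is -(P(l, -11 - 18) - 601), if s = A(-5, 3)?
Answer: -1301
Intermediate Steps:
A(Z, j) = 2 + Z
s = -3 (s = 2 - 5 = -3)
m = -3
l = -24 (l = 10 - 34 = -24)
P(d, k) = -12 - 66*k (P(d, k) = -9 + (-66*k - 3) = -9 + (-3 - 66*k) = -12 - 66*k)
-(P(l, -11 - 18) - 601) = -((-12 - 66*(-11 - 18)) - 601) = -((-12 - 66*(-29)) - 601) = -((-12 + 1914) - 601) = -(1902 - 601) = -1*1301 = -1301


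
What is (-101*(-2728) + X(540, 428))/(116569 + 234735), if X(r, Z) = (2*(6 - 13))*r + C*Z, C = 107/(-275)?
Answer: 18411351/24152150 ≈ 0.76231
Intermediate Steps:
C = -107/275 (C = 107*(-1/275) = -107/275 ≈ -0.38909)
X(r, Z) = -14*r - 107*Z/275 (X(r, Z) = (2*(6 - 13))*r - 107*Z/275 = (2*(-7))*r - 107*Z/275 = -14*r - 107*Z/275)
(-101*(-2728) + X(540, 428))/(116569 + 234735) = (-101*(-2728) + (-14*540 - 107/275*428))/(116569 + 234735) = (275528 + (-7560 - 45796/275))/351304 = (275528 - 2124796/275)*(1/351304) = (73645404/275)*(1/351304) = 18411351/24152150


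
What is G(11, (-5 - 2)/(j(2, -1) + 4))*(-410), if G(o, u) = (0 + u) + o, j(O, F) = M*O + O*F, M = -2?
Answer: -5945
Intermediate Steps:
j(O, F) = -2*O + F*O (j(O, F) = -2*O + O*F = -2*O + F*O)
G(o, u) = o + u (G(o, u) = u + o = o + u)
G(11, (-5 - 2)/(j(2, -1) + 4))*(-410) = (11 + (-5 - 2)/(2*(-2 - 1) + 4))*(-410) = (11 - 7/(2*(-3) + 4))*(-410) = (11 - 7/(-6 + 4))*(-410) = (11 - 7/(-2))*(-410) = (11 - 7*(-½))*(-410) = (11 + 7/2)*(-410) = (29/2)*(-410) = -5945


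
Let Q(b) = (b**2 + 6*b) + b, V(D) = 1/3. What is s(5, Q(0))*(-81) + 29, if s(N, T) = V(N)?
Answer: 2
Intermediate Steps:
V(D) = 1/3
Q(b) = b**2 + 7*b
s(N, T) = 1/3
s(5, Q(0))*(-81) + 29 = (1/3)*(-81) + 29 = -27 + 29 = 2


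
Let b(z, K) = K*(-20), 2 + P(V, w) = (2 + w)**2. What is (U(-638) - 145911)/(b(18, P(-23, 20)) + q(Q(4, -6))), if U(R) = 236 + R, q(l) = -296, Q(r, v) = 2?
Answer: 5419/368 ≈ 14.726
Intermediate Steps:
P(V, w) = -2 + (2 + w)**2
b(z, K) = -20*K
(U(-638) - 145911)/(b(18, P(-23, 20)) + q(Q(4, -6))) = ((236 - 638) - 145911)/(-20*(-2 + (2 + 20)**2) - 296) = (-402 - 145911)/(-20*(-2 + 22**2) - 296) = -146313/(-20*(-2 + 484) - 296) = -146313/(-20*482 - 296) = -146313/(-9640 - 296) = -146313/(-9936) = -146313*(-1/9936) = 5419/368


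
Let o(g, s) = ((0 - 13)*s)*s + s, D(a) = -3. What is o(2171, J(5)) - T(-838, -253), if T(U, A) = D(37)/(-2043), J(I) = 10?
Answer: -878491/681 ≈ -1290.0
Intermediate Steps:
T(U, A) = 1/681 (T(U, A) = -3/(-2043) = -3*(-1/2043) = 1/681)
o(g, s) = s - 13*s**2 (o(g, s) = (-13*s)*s + s = -13*s**2 + s = s - 13*s**2)
o(2171, J(5)) - T(-838, -253) = 10*(1 - 13*10) - 1*1/681 = 10*(1 - 130) - 1/681 = 10*(-129) - 1/681 = -1290 - 1/681 = -878491/681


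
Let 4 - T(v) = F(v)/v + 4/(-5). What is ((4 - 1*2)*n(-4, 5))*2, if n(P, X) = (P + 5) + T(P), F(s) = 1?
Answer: 121/5 ≈ 24.200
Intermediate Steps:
T(v) = 24/5 - 1/v (T(v) = 4 - (1/v + 4/(-5)) = 4 - (1/v + 4*(-1/5)) = 4 - (1/v - 4/5) = 4 - (-4/5 + 1/v) = 4 + (4/5 - 1/v) = 24/5 - 1/v)
n(P, X) = 49/5 + P - 1/P (n(P, X) = (P + 5) + (24/5 - 1/P) = (5 + P) + (24/5 - 1/P) = 49/5 + P - 1/P)
((4 - 1*2)*n(-4, 5))*2 = ((4 - 1*2)*(49/5 - 4 - 1/(-4)))*2 = ((4 - 2)*(49/5 - 4 - 1*(-1/4)))*2 = (2*(49/5 - 4 + 1/4))*2 = (2*(121/20))*2 = (121/10)*2 = 121/5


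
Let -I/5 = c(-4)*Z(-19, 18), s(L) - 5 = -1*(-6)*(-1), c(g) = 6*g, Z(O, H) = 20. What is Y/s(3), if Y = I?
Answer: -2400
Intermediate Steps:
s(L) = -1 (s(L) = 5 - 1*(-6)*(-1) = 5 + 6*(-1) = 5 - 6 = -1)
I = 2400 (I = -5*6*(-4)*20 = -(-120)*20 = -5*(-480) = 2400)
Y = 2400
Y/s(3) = 2400/(-1) = 2400*(-1) = -2400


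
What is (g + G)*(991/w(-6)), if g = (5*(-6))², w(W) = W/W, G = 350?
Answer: 1238750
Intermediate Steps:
w(W) = 1
g = 900 (g = (-30)² = 900)
(g + G)*(991/w(-6)) = (900 + 350)*(991/1) = 1250*(991*1) = 1250*991 = 1238750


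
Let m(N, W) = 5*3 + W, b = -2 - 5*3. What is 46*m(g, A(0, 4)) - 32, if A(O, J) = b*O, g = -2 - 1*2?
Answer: 658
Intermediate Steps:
b = -17 (b = -2 - 15 = -17)
g = -4 (g = -2 - 2 = -4)
A(O, J) = -17*O
m(N, W) = 15 + W
46*m(g, A(0, 4)) - 32 = 46*(15 - 17*0) - 32 = 46*(15 + 0) - 32 = 46*15 - 32 = 690 - 32 = 658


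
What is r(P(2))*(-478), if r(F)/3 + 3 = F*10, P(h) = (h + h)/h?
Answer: -24378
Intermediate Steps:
P(h) = 2 (P(h) = (2*h)/h = 2)
r(F) = -9 + 30*F (r(F) = -9 + 3*(F*10) = -9 + 3*(10*F) = -9 + 30*F)
r(P(2))*(-478) = (-9 + 30*2)*(-478) = (-9 + 60)*(-478) = 51*(-478) = -24378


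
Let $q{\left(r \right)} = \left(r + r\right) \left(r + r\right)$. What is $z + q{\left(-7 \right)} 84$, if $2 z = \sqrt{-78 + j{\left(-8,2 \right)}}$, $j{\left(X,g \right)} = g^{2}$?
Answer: $16464 + \frac{i \sqrt{74}}{2} \approx 16464.0 + 4.3012 i$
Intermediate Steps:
$q{\left(r \right)} = 4 r^{2}$ ($q{\left(r \right)} = 2 r 2 r = 4 r^{2}$)
$z = \frac{i \sqrt{74}}{2}$ ($z = \frac{\sqrt{-78 + 2^{2}}}{2} = \frac{\sqrt{-78 + 4}}{2} = \frac{\sqrt{-74}}{2} = \frac{i \sqrt{74}}{2} \approx 4.3012 i$)
$z + q{\left(-7 \right)} 84 = \frac{i \sqrt{74}}{2} + 4 \left(-7\right)^{2} \cdot 84 = \frac{i \sqrt{74}}{2} + 4 \cdot 49 \cdot 84 = \frac{i \sqrt{74}}{2} + 196 \cdot 84 = \frac{i \sqrt{74}}{2} + 16464 = 16464 + \frac{i \sqrt{74}}{2}$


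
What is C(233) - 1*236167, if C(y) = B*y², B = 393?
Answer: 21099410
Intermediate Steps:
C(y) = 393*y²
C(233) - 1*236167 = 393*233² - 1*236167 = 393*54289 - 236167 = 21335577 - 236167 = 21099410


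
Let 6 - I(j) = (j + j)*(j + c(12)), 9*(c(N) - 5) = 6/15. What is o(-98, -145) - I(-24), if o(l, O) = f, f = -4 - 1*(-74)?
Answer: 14608/15 ≈ 973.87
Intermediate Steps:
c(N) = 227/45 (c(N) = 5 + (6/15)/9 = 5 + (6*(1/15))/9 = 5 + (1/9)*(2/5) = 5 + 2/45 = 227/45)
f = 70 (f = -4 + 74 = 70)
o(l, O) = 70
I(j) = 6 - 2*j*(227/45 + j) (I(j) = 6 - (j + j)*(j + 227/45) = 6 - 2*j*(227/45 + j))
o(-98, -145) - I(-24) = 70 - (6 - 2*(-24)**2 - 454/45*(-24)) = 70 - (6 - 2*576 + 3632/15) = 70 - (6 - 1152 + 3632/15) = 70 - 1*(-13558/15) = 70 + 13558/15 = 14608/15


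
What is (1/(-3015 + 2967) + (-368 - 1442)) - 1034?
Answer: -136513/48 ≈ -2844.0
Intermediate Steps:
(1/(-3015 + 2967) + (-368 - 1442)) - 1034 = (1/(-48) - 1810) - 1034 = (-1/48 - 1810) - 1034 = -86881/48 - 1034 = -136513/48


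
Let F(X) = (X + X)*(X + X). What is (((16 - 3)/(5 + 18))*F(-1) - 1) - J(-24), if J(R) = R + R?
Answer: 1133/23 ≈ 49.261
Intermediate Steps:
F(X) = 4*X² (F(X) = (2*X)*(2*X) = 4*X²)
J(R) = 2*R
(((16 - 3)/(5 + 18))*F(-1) - 1) - J(-24) = (((16 - 3)/(5 + 18))*(4*(-1)²) - 1) - 2*(-24) = ((13/23)*(4*1) - 1) - 1*(-48) = ((13*(1/23))*4 - 1) + 48 = ((13/23)*4 - 1) + 48 = (52/23 - 1) + 48 = 29/23 + 48 = 1133/23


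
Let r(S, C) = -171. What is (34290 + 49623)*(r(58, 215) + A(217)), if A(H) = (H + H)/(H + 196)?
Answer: -841395651/59 ≈ -1.4261e+7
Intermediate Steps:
A(H) = 2*H/(196 + H) (A(H) = (2*H)/(196 + H) = 2*H/(196 + H))
(34290 + 49623)*(r(58, 215) + A(217)) = (34290 + 49623)*(-171 + 2*217/(196 + 217)) = 83913*(-171 + 2*217/413) = 83913*(-171 + 2*217*(1/413)) = 83913*(-171 + 62/59) = 83913*(-10027/59) = -841395651/59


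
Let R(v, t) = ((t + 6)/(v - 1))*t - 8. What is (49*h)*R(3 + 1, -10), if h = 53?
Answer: 41552/3 ≈ 13851.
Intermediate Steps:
R(v, t) = -8 + t*(6 + t)/(-1 + v) (R(v, t) = ((6 + t)/(-1 + v))*t - 8 = t*(6 + t)/(-1 + v) - 8 = -8 + t*(6 + t)/(-1 + v))
(49*h)*R(3 + 1, -10) = (49*53)*((8 + (-10)² - 8*(3 + 1) + 6*(-10))/(-1 + (3 + 1))) = 2597*((8 + 100 - 8*4 - 60)/(-1 + 4)) = 2597*((8 + 100 - 32 - 60)/3) = 2597*((⅓)*16) = 2597*(16/3) = 41552/3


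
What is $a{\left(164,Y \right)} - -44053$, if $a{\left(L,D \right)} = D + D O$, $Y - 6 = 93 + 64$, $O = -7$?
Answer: $43075$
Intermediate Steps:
$Y = 163$ ($Y = 6 + \left(93 + 64\right) = 6 + 157 = 163$)
$a{\left(L,D \right)} = - 6 D$ ($a{\left(L,D \right)} = D + D \left(-7\right) = D - 7 D = - 6 D$)
$a{\left(164,Y \right)} - -44053 = \left(-6\right) 163 - -44053 = -978 + 44053 = 43075$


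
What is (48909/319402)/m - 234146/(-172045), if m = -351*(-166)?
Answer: 1452510105689659/1067268364921980 ≈ 1.3610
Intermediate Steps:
m = 58266
(48909/319402)/m - 234146/(-172045) = (48909/319402)/58266 - 234146/(-172045) = (48909*(1/319402))*(1/58266) - 234146*(-1/172045) = (48909/319402)*(1/58266) + 234146/172045 = 16303/6203425644 + 234146/172045 = 1452510105689659/1067268364921980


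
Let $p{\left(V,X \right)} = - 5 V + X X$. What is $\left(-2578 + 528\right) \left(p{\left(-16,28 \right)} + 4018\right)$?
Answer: $-10008100$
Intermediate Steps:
$p{\left(V,X \right)} = X^{2} - 5 V$ ($p{\left(V,X \right)} = - 5 V + X^{2} = X^{2} - 5 V$)
$\left(-2578 + 528\right) \left(p{\left(-16,28 \right)} + 4018\right) = \left(-2578 + 528\right) \left(\left(28^{2} - -80\right) + 4018\right) = - 2050 \left(\left(784 + 80\right) + 4018\right) = - 2050 \left(864 + 4018\right) = \left(-2050\right) 4882 = -10008100$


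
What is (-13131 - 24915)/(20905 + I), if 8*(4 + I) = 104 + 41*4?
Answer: -76092/41869 ≈ -1.8174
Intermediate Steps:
I = 59/2 (I = -4 + (104 + 41*4)/8 = -4 + (104 + 164)/8 = -4 + (⅛)*268 = -4 + 67/2 = 59/2 ≈ 29.500)
(-13131 - 24915)/(20905 + I) = (-13131 - 24915)/(20905 + 59/2) = -38046/41869/2 = -38046*2/41869 = -76092/41869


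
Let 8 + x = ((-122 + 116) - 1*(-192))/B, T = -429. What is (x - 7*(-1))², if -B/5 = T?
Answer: 426409/511225 ≈ 0.83409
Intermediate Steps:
B = 2145 (B = -5*(-429) = 2145)
x = -5658/715 (x = -8 + ((-122 + 116) - 1*(-192))/2145 = -8 + (-6 + 192)*(1/2145) = -8 + 186*(1/2145) = -8 + 62/715 = -5658/715 ≈ -7.9133)
(x - 7*(-1))² = (-5658/715 - 7*(-1))² = (-5658/715 + 7)² = (-653/715)² = 426409/511225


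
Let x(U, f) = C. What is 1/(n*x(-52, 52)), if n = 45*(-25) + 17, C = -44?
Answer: 1/48752 ≈ 2.0512e-5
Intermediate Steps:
x(U, f) = -44
n = -1108 (n = -1125 + 17 = -1108)
1/(n*x(-52, 52)) = 1/(-1108*(-44)) = -1/1108*(-1/44) = 1/48752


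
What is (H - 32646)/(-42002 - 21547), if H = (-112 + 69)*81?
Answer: 12043/21183 ≈ 0.56852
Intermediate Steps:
H = -3483 (H = -43*81 = -3483)
(H - 32646)/(-42002 - 21547) = (-3483 - 32646)/(-42002 - 21547) = -36129/(-63549) = -36129*(-1/63549) = 12043/21183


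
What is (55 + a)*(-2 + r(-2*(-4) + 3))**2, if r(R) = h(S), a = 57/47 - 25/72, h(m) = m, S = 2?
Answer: 0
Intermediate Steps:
a = 2929/3384 (a = 57*(1/47) - 25*1/72 = 57/47 - 25/72 = 2929/3384 ≈ 0.86554)
r(R) = 2
(55 + a)*(-2 + r(-2*(-4) + 3))**2 = (55 + 2929/3384)*(-2 + 2)**2 = (189049/3384)*0**2 = (189049/3384)*0 = 0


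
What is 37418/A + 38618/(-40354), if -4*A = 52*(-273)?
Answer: 686455345/71608173 ≈ 9.5863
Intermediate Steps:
A = 3549 (A = -13*(-273) = -¼*(-14196) = 3549)
37418/A + 38618/(-40354) = 37418/3549 + 38618/(-40354) = 37418*(1/3549) + 38618*(-1/40354) = 37418/3549 - 19309/20177 = 686455345/71608173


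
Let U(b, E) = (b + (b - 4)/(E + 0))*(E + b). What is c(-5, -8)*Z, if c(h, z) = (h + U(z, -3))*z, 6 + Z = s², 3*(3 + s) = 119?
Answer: -1252784/3 ≈ -4.1759e+5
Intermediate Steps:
s = 110/3 (s = -3 + (⅓)*119 = -3 + 119/3 = 110/3 ≈ 36.667)
Z = 12046/9 (Z = -6 + (110/3)² = -6 + 12100/9 = 12046/9 ≈ 1338.4)
U(b, E) = (E + b)*(b + (-4 + b)/E) (U(b, E) = (b + (-4 + b)/E)*(E + b) = (E + b)*(b + (-4 + b)/E))
c(h, z) = z*(-4 + h - 2*z/3 + 2*z²/3) (c(h, z) = (h + (z² - 4*z - 3*(-4 + z + z² - 3*z))/(-3))*z = (h - (z² - 4*z - 3*(-4 + z² - 2*z))/3)*z = (h - (z² - 4*z + (12 - 3*z² + 6*z))/3)*z = (h - (12 - 2*z² + 2*z)/3)*z = (h + (-4 - 2*z/3 + 2*z²/3))*z = (-4 + h - 2*z/3 + 2*z²/3)*z = z*(-4 + h - 2*z/3 + 2*z²/3))
c(-5, -8)*Z = ((⅓)*(-8)*(-12 - 2*(-8) + 2*(-8)² + 3*(-5)))*(12046/9) = ((⅓)*(-8)*(-12 + 16 + 2*64 - 15))*(12046/9) = ((⅓)*(-8)*(-12 + 16 + 128 - 15))*(12046/9) = ((⅓)*(-8)*117)*(12046/9) = -312*12046/9 = -1252784/3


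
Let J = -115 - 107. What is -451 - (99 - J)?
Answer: -772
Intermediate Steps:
J = -222
-451 - (99 - J) = -451 - (99 - 1*(-222)) = -451 - (99 + 222) = -451 - 1*321 = -451 - 321 = -772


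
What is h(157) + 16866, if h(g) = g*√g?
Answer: 16866 + 157*√157 ≈ 18833.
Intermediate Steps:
h(g) = g^(3/2)
h(157) + 16866 = 157^(3/2) + 16866 = 157*√157 + 16866 = 16866 + 157*√157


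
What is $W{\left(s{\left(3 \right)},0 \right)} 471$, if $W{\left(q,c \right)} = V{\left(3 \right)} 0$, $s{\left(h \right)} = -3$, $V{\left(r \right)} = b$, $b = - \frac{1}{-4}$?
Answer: $0$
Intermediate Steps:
$b = \frac{1}{4}$ ($b = \left(-1\right) \left(- \frac{1}{4}\right) = \frac{1}{4} \approx 0.25$)
$V{\left(r \right)} = \frac{1}{4}$
$W{\left(q,c \right)} = 0$ ($W{\left(q,c \right)} = \frac{1}{4} \cdot 0 = 0$)
$W{\left(s{\left(3 \right)},0 \right)} 471 = 0 \cdot 471 = 0$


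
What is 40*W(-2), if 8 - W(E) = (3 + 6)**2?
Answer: -2920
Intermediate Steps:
W(E) = -73 (W(E) = 8 - (3 + 6)**2 = 8 - 1*9**2 = 8 - 1*81 = 8 - 81 = -73)
40*W(-2) = 40*(-73) = -2920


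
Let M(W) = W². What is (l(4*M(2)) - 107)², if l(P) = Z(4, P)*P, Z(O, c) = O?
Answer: 1849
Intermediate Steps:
l(P) = 4*P
(l(4*M(2)) - 107)² = (4*(4*2²) - 107)² = (4*(4*4) - 107)² = (4*16 - 107)² = (64 - 107)² = (-43)² = 1849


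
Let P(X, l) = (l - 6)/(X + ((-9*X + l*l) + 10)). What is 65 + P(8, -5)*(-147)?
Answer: 268/29 ≈ 9.2414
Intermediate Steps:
P(X, l) = (-6 + l)/(10 + l² - 8*X) (P(X, l) = (-6 + l)/(X + ((-9*X + l²) + 10)) = (-6 + l)/(X + ((l² - 9*X) + 10)) = (-6 + l)/(X + (10 + l² - 9*X)) = (-6 + l)/(10 + l² - 8*X))
65 + P(8, -5)*(-147) = 65 + ((-6 - 5)/(10 + (-5)² - 8*8))*(-147) = 65 + (-11/(10 + 25 - 64))*(-147) = 65 + (-11/(-29))*(-147) = 65 - 1/29*(-11)*(-147) = 65 + (11/29)*(-147) = 65 - 1617/29 = 268/29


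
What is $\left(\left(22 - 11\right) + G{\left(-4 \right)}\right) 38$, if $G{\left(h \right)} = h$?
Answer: $266$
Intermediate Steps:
$\left(\left(22 - 11\right) + G{\left(-4 \right)}\right) 38 = \left(\left(22 - 11\right) - 4\right) 38 = \left(11 - 4\right) 38 = 7 \cdot 38 = 266$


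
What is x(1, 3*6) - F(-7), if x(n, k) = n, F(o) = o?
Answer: 8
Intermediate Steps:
x(1, 3*6) - F(-7) = 1 - 1*(-7) = 1 + 7 = 8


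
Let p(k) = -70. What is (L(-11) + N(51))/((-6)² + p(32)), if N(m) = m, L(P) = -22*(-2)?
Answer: -95/34 ≈ -2.7941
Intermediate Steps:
L(P) = 44
(L(-11) + N(51))/((-6)² + p(32)) = (44 + 51)/((-6)² - 70) = 95/(36 - 70) = 95/(-34) = 95*(-1/34) = -95/34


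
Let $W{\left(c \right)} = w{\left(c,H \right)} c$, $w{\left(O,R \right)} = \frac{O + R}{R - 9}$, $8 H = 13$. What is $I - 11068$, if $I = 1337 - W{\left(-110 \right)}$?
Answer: $- \frac{478759}{59} \approx -8114.6$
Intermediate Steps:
$H = \frac{13}{8}$ ($H = \frac{1}{8} \cdot 13 = \frac{13}{8} \approx 1.625$)
$w{\left(O,R \right)} = \frac{O + R}{-9 + R}$
$W{\left(c \right)} = c \left(- \frac{13}{59} - \frac{8 c}{59}\right)$ ($W{\left(c \right)} = \frac{c + \frac{13}{8}}{-9 + \frac{13}{8}} c = \frac{\frac{13}{8} + c}{- \frac{59}{8}} c = - \frac{8 \left(\frac{13}{8} + c\right)}{59} c = \left(- \frac{13}{59} - \frac{8 c}{59}\right) c = c \left(- \frac{13}{59} - \frac{8 c}{59}\right)$)
$I = \frac{174253}{59}$ ($I = 1337 - \frac{1}{59} \left(-110\right) \left(-13 - -880\right) = 1337 - \frac{1}{59} \left(-110\right) \left(-13 + 880\right) = 1337 - \frac{1}{59} \left(-110\right) 867 = 1337 - - \frac{95370}{59} = 1337 + \frac{95370}{59} = \frac{174253}{59} \approx 2953.4$)
$I - 11068 = \frac{174253}{59} - 11068 = - \frac{478759}{59}$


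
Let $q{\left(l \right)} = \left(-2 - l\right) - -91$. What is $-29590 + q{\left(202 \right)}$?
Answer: $-29703$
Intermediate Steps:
$q{\left(l \right)} = 89 - l$ ($q{\left(l \right)} = \left(-2 - l\right) + 91 = 89 - l$)
$-29590 + q{\left(202 \right)} = -29590 + \left(89 - 202\right) = -29590 - 113 = -29703$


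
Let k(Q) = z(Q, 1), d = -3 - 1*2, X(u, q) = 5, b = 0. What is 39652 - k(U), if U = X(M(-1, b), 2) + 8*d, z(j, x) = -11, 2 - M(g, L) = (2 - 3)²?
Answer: 39663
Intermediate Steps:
M(g, L) = 1 (M(g, L) = 2 - (2 - 3)² = 2 - 1*(-1)² = 2 - 1*1 = 2 - 1 = 1)
d = -5 (d = -3 - 2 = -5)
U = -35 (U = 5 + 8*(-5) = 5 - 40 = -35)
k(Q) = -11
39652 - k(U) = 39652 - 1*(-11) = 39652 + 11 = 39663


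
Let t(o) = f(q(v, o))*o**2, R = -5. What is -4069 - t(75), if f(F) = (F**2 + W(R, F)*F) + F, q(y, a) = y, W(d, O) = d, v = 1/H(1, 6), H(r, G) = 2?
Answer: 23099/4 ≈ 5774.8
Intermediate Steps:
v = 1/2 ≈ 0.50000
f(F) = F**2 - 4*F (f(F) = (F**2 - 5*F) + F = F**2 - 4*F)
t(o) = -7*o**2/4 (t(o) = ((-4 + 1/2)/2)*o**2 = ((1/2)*(-7/2))*o**2 = -7*o**2/4)
-4069 - t(75) = -4069 - (-7)*75**2/4 = -4069 - (-7)*5625/4 = -4069 - 1*(-39375/4) = -4069 + 39375/4 = 23099/4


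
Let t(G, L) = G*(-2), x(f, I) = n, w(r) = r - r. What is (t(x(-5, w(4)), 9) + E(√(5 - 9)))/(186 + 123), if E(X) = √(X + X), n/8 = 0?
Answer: 2*(-1)^(¼)/309 ≈ 0.0045767 + 0.0045767*I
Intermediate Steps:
w(r) = 0
n = 0 (n = 8*0 = 0)
x(f, I) = 0
t(G, L) = -2*G
E(X) = √2*√X (E(X) = √(2*X) = √2*√X)
(t(x(-5, w(4)), 9) + E(√(5 - 9)))/(186 + 123) = (-2*0 + √2*√(√(5 - 9)))/(186 + 123) = (0 + √2*√(√(-4)))/309 = (0 + √2*√(2*I))*(1/309) = (0 + √2*(1 + I))*(1/309) = (√2*(1 + I))*(1/309) = √2*(1 + I)/309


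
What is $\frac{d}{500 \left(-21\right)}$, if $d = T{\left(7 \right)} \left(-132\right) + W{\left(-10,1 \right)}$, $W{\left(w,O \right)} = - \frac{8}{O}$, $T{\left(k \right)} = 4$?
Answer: $\frac{134}{2625} \approx 0.051048$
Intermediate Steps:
$d = -536$ ($d = 4 \left(-132\right) - \frac{8}{1} = -528 - 8 = -536$)
$\frac{d}{500 \left(-21\right)} = - \frac{536}{500 \left(-21\right)} = - \frac{536}{-10500} = \left(-536\right) \left(- \frac{1}{10500}\right) = \frac{134}{2625}$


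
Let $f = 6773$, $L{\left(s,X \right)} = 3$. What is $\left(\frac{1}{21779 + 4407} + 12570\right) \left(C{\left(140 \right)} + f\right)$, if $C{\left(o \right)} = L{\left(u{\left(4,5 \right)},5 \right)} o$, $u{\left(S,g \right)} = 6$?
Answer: $\frac{2367633645053}{26186} \approx 9.0416 \cdot 10^{7}$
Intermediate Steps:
$C{\left(o \right)} = 3 o$
$\left(\frac{1}{21779 + 4407} + 12570\right) \left(C{\left(140 \right)} + f\right) = \left(\frac{1}{21779 + 4407} + 12570\right) \left(3 \cdot 140 + 6773\right) = \left(\frac{1}{26186} + 12570\right) \left(420 + 6773\right) = \left(\frac{1}{26186} + 12570\right) 7193 = \frac{329158021}{26186} \cdot 7193 = \frac{2367633645053}{26186}$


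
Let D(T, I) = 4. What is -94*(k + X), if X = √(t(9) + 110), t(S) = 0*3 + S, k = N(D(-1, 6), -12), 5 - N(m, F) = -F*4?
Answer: 4042 - 94*√119 ≈ 3016.6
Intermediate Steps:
N(m, F) = 5 + 4*F (N(m, F) = 5 - (-F)*4 = 5 - (-4)*F = 5 + 4*F)
k = -43 (k = 5 + 4*(-12) = 5 - 48 = -43)
t(S) = S (t(S) = 0 + S = S)
X = √119 (X = √(9 + 110) = √119 ≈ 10.909)
-94*(k + X) = -94*(-43 + √119) = 4042 - 94*√119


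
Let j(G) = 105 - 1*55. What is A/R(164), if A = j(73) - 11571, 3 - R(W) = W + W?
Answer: 11521/325 ≈ 35.449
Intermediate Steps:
j(G) = 50 (j(G) = 105 - 55 = 50)
R(W) = 3 - 2*W (R(W) = 3 - (W + W) = 3 - 2*W)
A = -11521 (A = 50 - 11571 = -11521)
A/R(164) = -11521/(3 - 2*164) = -11521/(3 - 328) = -11521/(-325) = -11521*(-1/325) = 11521/325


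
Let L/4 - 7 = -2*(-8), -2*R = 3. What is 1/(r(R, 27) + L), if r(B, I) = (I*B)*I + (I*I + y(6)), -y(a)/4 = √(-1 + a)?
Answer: -218/59341 + 16*√5/296705 ≈ -0.0035531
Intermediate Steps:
R = -3/2 (R = -½*3 = -3/2 ≈ -1.5000)
y(a) = -4*√(-1 + a)
L = 92 (L = 28 + 4*(-2*(-8)) = 28 + 4*16 = 28 + 64 = 92)
r(B, I) = I² - 4*√5 + B*I² (r(B, I) = (I*B)*I + (I*I - 4*√(-1 + 6)) = (B*I)*I + (I² - 4*√5) = B*I² + (I² - 4*√5) = I² - 4*√5 + B*I²)
1/(r(R, 27) + L) = 1/((27² - 4*√5 - 3/2*27²) + 92) = 1/((729 - 4*√5 - 3/2*729) + 92) = 1/((729 - 4*√5 - 2187/2) + 92) = 1/((-729/2 - 4*√5) + 92) = 1/(-545/2 - 4*√5)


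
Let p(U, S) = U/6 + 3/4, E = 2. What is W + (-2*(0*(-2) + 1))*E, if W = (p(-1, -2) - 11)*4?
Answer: -137/3 ≈ -45.667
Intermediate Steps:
p(U, S) = 3/4 + U/6 (p(U, S) = U*(1/6) + 3*(1/4) = U/6 + 3/4 = 3/4 + U/6)
W = -125/3 (W = ((3/4 + (1/6)*(-1)) - 11)*4 = ((3/4 - 1/6) - 11)*4 = (7/12 - 11)*4 = -125/12*4 = -125/3 ≈ -41.667)
W + (-2*(0*(-2) + 1))*E = -125/3 - 2*(0*(-2) + 1)*2 = -125/3 - 2*(0 + 1)*2 = -125/3 - 2*1*2 = -125/3 - 2*2 = -125/3 - 4 = -137/3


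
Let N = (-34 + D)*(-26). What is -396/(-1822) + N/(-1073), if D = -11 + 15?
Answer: -498126/977503 ≈ -0.50959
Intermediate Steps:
D = 4
N = 780 (N = (-34 + 4)*(-26) = -30*(-26) = 780)
-396/(-1822) + N/(-1073) = -396/(-1822) + 780/(-1073) = -396*(-1/1822) + 780*(-1/1073) = 198/911 - 780/1073 = -498126/977503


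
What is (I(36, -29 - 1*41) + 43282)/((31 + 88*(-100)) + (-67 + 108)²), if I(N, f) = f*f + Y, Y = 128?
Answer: -24155/3544 ≈ -6.8157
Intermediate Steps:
I(N, f) = 128 + f² (I(N, f) = f*f + 128 = f² + 128 = 128 + f²)
(I(36, -29 - 1*41) + 43282)/((31 + 88*(-100)) + (-67 + 108)²) = ((128 + (-29 - 1*41)²) + 43282)/((31 + 88*(-100)) + (-67 + 108)²) = ((128 + (-29 - 41)²) + 43282)/((31 - 8800) + 41²) = ((128 + (-70)²) + 43282)/(-8769 + 1681) = ((128 + 4900) + 43282)/(-7088) = (5028 + 43282)*(-1/7088) = 48310*(-1/7088) = -24155/3544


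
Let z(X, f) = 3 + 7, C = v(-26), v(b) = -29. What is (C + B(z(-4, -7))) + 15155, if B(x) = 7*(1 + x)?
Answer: 15203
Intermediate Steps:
C = -29
z(X, f) = 10
B(x) = 7 + 7*x
(C + B(z(-4, -7))) + 15155 = (-29 + (7 + 7*10)) + 15155 = (-29 + (7 + 70)) + 15155 = (-29 + 77) + 15155 = 48 + 15155 = 15203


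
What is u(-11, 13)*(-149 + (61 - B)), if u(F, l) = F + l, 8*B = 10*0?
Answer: -176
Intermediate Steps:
B = 0 (B = (10*0)/8 = (⅛)*0 = 0)
u(-11, 13)*(-149 + (61 - B)) = (-11 + 13)*(-149 + (61 - 1*0)) = 2*(-149 + (61 + 0)) = 2*(-149 + 61) = 2*(-88) = -176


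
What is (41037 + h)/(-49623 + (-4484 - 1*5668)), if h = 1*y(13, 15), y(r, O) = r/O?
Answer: -615568/896625 ≈ -0.68654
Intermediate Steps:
h = 13/15 (h = 1*(13/15) = 13/15 ≈ 0.86667)
(41037 + h)/(-49623 + (-4484 - 1*5668)) = (41037 + 13/15)/(-49623 + (-4484 - 1*5668)) = 615568/(15*(-49623 + (-4484 - 5668))) = 615568/(15*(-49623 - 10152)) = (615568/15)/(-59775) = (615568/15)*(-1/59775) = -615568/896625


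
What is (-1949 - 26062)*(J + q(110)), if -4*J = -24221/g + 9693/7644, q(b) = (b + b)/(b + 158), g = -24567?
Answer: -40318798341025/5591973296 ≈ -7210.1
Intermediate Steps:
q(b) = 2*b/(158 + b) (q(b) = (2*b)/(158 + b) = 2*b/(158 + b))
J = -141091085/250386864 (J = -(-24221/(-24567) + 9693/7644)/4 = -(-24221*(-1/24567) + 9693*(1/7644))/4 = -(24221/24567 + 3231/2548)/4 = -¼*141091085/62596716 = -141091085/250386864 ≈ -0.56349)
(-1949 - 26062)*(J + q(110)) = (-1949 - 26062)*(-141091085/250386864 + 2*110/(158 + 110)) = -28011*(-141091085/250386864 + 2*110/268) = -28011*(-141091085/250386864 + 2*110*(1/268)) = -28011*(-141091085/250386864 + 55/67) = -28011*4318174825/16775919888 = -40318798341025/5591973296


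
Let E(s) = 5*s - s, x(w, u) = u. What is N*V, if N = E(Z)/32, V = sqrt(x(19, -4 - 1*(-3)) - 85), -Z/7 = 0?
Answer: 0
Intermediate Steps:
Z = 0 (Z = -7*0 = 0)
E(s) = 4*s
V = I*sqrt(86) (V = sqrt((-4 - 1*(-3)) - 85) = sqrt((-4 + 3) - 85) = sqrt(-1 - 85) = sqrt(-86) = I*sqrt(86) ≈ 9.2736*I)
N = 0 (N = (4*0)/32 = 0*(1/32) = 0)
N*V = 0*(I*sqrt(86)) = 0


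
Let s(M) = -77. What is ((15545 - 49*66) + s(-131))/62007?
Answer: 4078/20669 ≈ 0.19730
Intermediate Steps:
((15545 - 49*66) + s(-131))/62007 = ((15545 - 49*66) - 77)/62007 = ((15545 - 3234) - 77)*(1/62007) = (12311 - 77)*(1/62007) = 12234*(1/62007) = 4078/20669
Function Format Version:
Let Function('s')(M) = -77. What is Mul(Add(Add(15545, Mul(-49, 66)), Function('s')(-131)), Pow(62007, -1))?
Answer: Rational(4078, 20669) ≈ 0.19730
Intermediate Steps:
Mul(Add(Add(15545, Mul(-49, 66)), Function('s')(-131)), Pow(62007, -1)) = Mul(Add(Add(15545, Mul(-49, 66)), -77), Pow(62007, -1)) = Mul(Add(Add(15545, -3234), -77), Rational(1, 62007)) = Mul(Add(12311, -77), Rational(1, 62007)) = Mul(12234, Rational(1, 62007)) = Rational(4078, 20669)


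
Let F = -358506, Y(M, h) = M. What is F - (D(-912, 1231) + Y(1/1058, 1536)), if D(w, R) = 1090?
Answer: -380452569/1058 ≈ -3.5960e+5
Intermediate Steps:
F - (D(-912, 1231) + Y(1/1058, 1536)) = -358506 - (1090 + 1/1058) = -358506 - 1*1153221/1058 = -358506 - 1153221/1058 = -380452569/1058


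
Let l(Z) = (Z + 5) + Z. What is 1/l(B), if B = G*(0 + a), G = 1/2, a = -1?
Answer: ¼ ≈ 0.25000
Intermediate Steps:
G = ½ ≈ 0.50000
B = -½ (B = (0 - 1)/2 = (½)*(-1) = -½ ≈ -0.50000)
l(Z) = 5 + 2*Z (l(Z) = (5 + Z) + Z = 5 + 2*Z)
1/l(B) = 1/(5 + 2*(-½)) = 1/(5 - 1) = 1/4 = ¼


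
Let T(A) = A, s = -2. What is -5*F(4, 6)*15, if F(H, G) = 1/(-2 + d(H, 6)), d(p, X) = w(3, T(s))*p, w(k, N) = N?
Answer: 15/2 ≈ 7.5000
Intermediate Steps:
d(p, X) = -2*p
F(H, G) = 1/(-2 - 2*H)
-5*F(4, 6)*15 = -5/(2*(-1 - 1*4))*15 = -5/(2*(-1 - 4))*15 = -5/(2*(-5))*15 = -5*(-1)/(2*5)*15 = -5*(-⅒)*15 = (½)*15 = 15/2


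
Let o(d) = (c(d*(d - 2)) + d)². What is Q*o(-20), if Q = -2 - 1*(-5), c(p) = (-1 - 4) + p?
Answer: 516675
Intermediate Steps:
c(p) = -5 + p
Q = 3 (Q = -2 + 5 = 3)
o(d) = (-5 + d + d*(-2 + d))² (o(d) = ((-5 + d*(d - 2)) + d)² = ((-5 + d*(-2 + d)) + d)² = (-5 + d + d*(-2 + d))²)
Q*o(-20) = 3*(-5 + (-20)² - 1*(-20))² = 3*(-5 + 400 + 20)² = 3*415² = 3*172225 = 516675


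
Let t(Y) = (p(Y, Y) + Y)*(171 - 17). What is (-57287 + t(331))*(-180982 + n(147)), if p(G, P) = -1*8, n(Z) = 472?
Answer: 1361947950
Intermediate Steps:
p(G, P) = -8
t(Y) = -1232 + 154*Y (t(Y) = (-8 + Y)*(171 - 17) = (-8 + Y)*154 = -1232 + 154*Y)
(-57287 + t(331))*(-180982 + n(147)) = (-57287 + (-1232 + 154*331))*(-180982 + 472) = (-57287 + (-1232 + 50974))*(-180510) = (-57287 + 49742)*(-180510) = -7545*(-180510) = 1361947950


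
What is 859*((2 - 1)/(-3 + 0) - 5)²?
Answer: 219904/9 ≈ 24434.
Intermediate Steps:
859*((2 - 1)/(-3 + 0) - 5)² = 859*(1/(-3) - 5)² = 859*(1*(-⅓) - 5)² = 859*(-⅓ - 5)² = 859*(-16/3)² = 859*(256/9) = 219904/9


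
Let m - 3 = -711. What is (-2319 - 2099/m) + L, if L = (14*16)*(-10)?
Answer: -3225673/708 ≈ -4556.0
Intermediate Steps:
m = -708 (m = 3 - 711 = -708)
L = -2240 (L = 224*(-10) = -2240)
(-2319 - 2099/m) + L = (-2319 - 2099/(-708)) - 2240 = (-2319 - 2099*(-1/708)) - 2240 = (-2319 + 2099/708) - 2240 = -1639753/708 - 2240 = -3225673/708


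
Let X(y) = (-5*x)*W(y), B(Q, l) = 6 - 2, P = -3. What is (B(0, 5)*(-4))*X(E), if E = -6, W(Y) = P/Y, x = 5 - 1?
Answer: 160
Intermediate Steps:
x = 4
B(Q, l) = 4
W(Y) = -3/Y
X(y) = 60/y (X(y) = (-5*4)*(-3/y) = -(-60)/y = 60/y)
(B(0, 5)*(-4))*X(E) = (4*(-4))*(60/(-6)) = -960*(-1)/6 = -16*(-10) = 160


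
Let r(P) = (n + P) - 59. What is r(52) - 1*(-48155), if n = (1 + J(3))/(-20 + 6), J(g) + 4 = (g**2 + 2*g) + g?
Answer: 674057/14 ≈ 48147.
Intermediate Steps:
J(g) = -4 + g**2 + 3*g (J(g) = -4 + ((g**2 + 2*g) + g) = -4 + (g**2 + 3*g) = -4 + g**2 + 3*g)
n = -15/14 (n = (1 + (-4 + 3**2 + 3*3))/(-20 + 6) = (1 + (-4 + 9 + 9))/(-14) = (1 + 14)*(-1/14) = 15*(-1/14) = -15/14 ≈ -1.0714)
r(P) = -841/14 + P (r(P) = (-15/14 + P) - 59 = -841/14 + P)
r(52) - 1*(-48155) = (-841/14 + 52) - 1*(-48155) = -113/14 + 48155 = 674057/14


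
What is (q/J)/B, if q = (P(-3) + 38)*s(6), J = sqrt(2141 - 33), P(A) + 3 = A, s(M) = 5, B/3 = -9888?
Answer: -5*sqrt(527)/977058 ≈ -0.00011748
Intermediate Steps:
B = -29664 (B = 3*(-9888) = -29664)
P(A) = -3 + A
J = 2*sqrt(527) (J = sqrt(2108) = 2*sqrt(527) ≈ 45.913)
q = 160 (q = ((-3 - 3) + 38)*5 = (-6 + 38)*5 = 32*5 = 160)
(q/J)/B = (160/((2*sqrt(527))))/(-29664) = (160*(sqrt(527)/1054))*(-1/29664) = (80*sqrt(527)/527)*(-1/29664) = -5*sqrt(527)/977058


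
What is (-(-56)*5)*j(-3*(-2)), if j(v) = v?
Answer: 1680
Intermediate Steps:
(-(-56)*5)*j(-3*(-2)) = (-(-56)*5)*(-3*(-2)) = -28*(-10)*6 = 280*6 = 1680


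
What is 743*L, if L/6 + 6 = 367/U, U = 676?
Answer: -8222781/338 ≈ -24328.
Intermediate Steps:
L = -11067/338 (L = -36 + 6*(367/676) = -36 + 1101/338 = -11067/338 ≈ -32.743)
743*L = 743*(-11067/338) = -8222781/338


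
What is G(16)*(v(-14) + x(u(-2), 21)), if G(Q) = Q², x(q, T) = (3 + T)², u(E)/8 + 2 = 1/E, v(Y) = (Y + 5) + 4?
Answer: 146176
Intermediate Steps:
v(Y) = 9 + Y (v(Y) = (5 + Y) + 4 = 9 + Y)
u(E) = -16 + 8/E
G(16)*(v(-14) + x(u(-2), 21)) = 16²*((9 - 14) + (3 + 21)²) = 256*(-5 + 24²) = 256*(-5 + 576) = 256*571 = 146176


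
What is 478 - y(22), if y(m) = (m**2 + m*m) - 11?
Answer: -479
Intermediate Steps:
y(m) = -11 + 2*m**2 (y(m) = (m**2 + m**2) - 11 = 2*m**2 - 11 = -11 + 2*m**2)
478 - y(22) = 478 - (-11 + 2*22**2) = 478 - (-11 + 2*484) = 478 - (-11 + 968) = 478 - 1*957 = 478 - 957 = -479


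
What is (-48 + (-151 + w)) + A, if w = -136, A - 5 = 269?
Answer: -61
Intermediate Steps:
A = 274 (A = 5 + 269 = 274)
(-48 + (-151 + w)) + A = (-48 + (-151 - 136)) + 274 = (-48 - 287) + 274 = -335 + 274 = -61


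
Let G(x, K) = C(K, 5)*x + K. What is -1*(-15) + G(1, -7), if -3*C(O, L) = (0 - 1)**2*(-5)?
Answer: 29/3 ≈ 9.6667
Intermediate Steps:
C(O, L) = 5/3 (C(O, L) = -(0 - 1)**2*(-5)/3 = -(-1)**2*(-5)/3 = -(-5)/3 = -1/3*(-5) = 5/3)
G(x, K) = K + 5*x/3 (G(x, K) = 5*x/3 + K = K + 5*x/3)
-1*(-15) + G(1, -7) = -1*(-15) + (-7 + (5/3)*1) = 15 + (-7 + 5/3) = 15 - 16/3 = 29/3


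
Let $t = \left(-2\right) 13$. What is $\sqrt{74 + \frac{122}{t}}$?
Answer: $\frac{\sqrt{11713}}{13} \approx 8.3251$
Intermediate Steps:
$t = -26$
$\sqrt{74 + \frac{122}{t}} = \sqrt{74 + \frac{122}{-26}} = \sqrt{74 + 122 \left(- \frac{1}{26}\right)} = \sqrt{74 - \frac{61}{13}} = \sqrt{\frac{901}{13}} = \frac{\sqrt{11713}}{13}$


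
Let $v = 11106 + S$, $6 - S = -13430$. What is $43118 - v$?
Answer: $18576$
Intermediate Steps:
$S = 13436$ ($S = 6 - -13430 = 6 + 13430 = 13436$)
$v = 24542$ ($v = 11106 + 13436 = 24542$)
$43118 - v = 43118 - 24542 = 18576$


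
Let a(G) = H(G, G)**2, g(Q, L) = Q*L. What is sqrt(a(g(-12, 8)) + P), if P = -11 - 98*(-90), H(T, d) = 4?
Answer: 5*sqrt(353) ≈ 93.942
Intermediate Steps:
g(Q, L) = L*Q
a(G) = 16 (a(G) = 4**2 = 16)
P = 8809 (P = -11 + 8820 = 8809)
sqrt(a(g(-12, 8)) + P) = sqrt(16 + 8809) = sqrt(8825) = 5*sqrt(353)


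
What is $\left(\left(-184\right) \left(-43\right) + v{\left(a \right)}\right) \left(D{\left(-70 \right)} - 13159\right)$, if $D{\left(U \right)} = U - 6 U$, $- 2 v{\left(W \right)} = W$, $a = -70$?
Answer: $-101793123$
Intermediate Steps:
$v{\left(W \right)} = - \frac{W}{2}$
$D{\left(U \right)} = - 5 U$
$\left(\left(-184\right) \left(-43\right) + v{\left(a \right)}\right) \left(D{\left(-70 \right)} - 13159\right) = \left(\left(-184\right) \left(-43\right) - -35\right) \left(\left(-5\right) \left(-70\right) - 13159\right) = \left(7912 + 35\right) \left(350 - 13159\right) = 7947 \left(-12809\right) = -101793123$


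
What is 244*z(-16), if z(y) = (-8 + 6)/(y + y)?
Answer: 61/4 ≈ 15.250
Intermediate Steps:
z(y) = -1/y (z(y) = -2*1/(2*y) = -1/y)
244*z(-16) = 244*(-1/(-16)) = 244*(-1*(-1/16)) = 244*(1/16) = 61/4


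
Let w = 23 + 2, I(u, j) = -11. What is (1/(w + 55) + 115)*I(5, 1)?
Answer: -101211/80 ≈ -1265.1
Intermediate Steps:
w = 25
(1/(w + 55) + 115)*I(5, 1) = (1/(25 + 55) + 115)*(-11) = (1/80 + 115)*(-11) = (9201/80)*(-11) = -101211/80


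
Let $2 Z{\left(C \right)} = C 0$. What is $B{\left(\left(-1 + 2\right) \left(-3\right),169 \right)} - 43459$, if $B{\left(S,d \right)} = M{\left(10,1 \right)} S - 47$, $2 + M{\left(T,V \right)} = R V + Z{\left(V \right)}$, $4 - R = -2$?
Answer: $-43518$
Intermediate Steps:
$R = 6$ ($R = 4 - -2 = 4 + 2 = 6$)
$Z{\left(C \right)} = 0$ ($Z{\left(C \right)} = \frac{C 0}{2} = \frac{1}{2} \cdot 0 = 0$)
$M{\left(T,V \right)} = -2 + 6 V$ ($M{\left(T,V \right)} = -2 + \left(6 V + 0\right) = -2 + 6 V$)
$B{\left(S,d \right)} = -47 + 4 S$ ($B{\left(S,d \right)} = \left(-2 + 6 \cdot 1\right) S - 47 = \left(-2 + 6\right) S - 47 = 4 S - 47 = -47 + 4 S$)
$B{\left(\left(-1 + 2\right) \left(-3\right),169 \right)} - 43459 = \left(-47 + 4 \left(-1 + 2\right) \left(-3\right)\right) - 43459 = \left(-47 + 4 \cdot 1 \left(-3\right)\right) - 43459 = \left(-47 + 4 \left(-3\right)\right) - 43459 = \left(-47 - 12\right) - 43459 = -59 - 43459 = -43518$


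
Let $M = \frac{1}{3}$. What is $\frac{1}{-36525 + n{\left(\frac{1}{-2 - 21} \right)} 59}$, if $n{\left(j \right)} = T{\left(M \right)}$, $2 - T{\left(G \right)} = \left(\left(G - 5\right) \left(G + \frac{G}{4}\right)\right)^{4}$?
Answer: $- \frac{104976}{3910398107} \approx -2.6845 \cdot 10^{-5}$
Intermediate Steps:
$M = \frac{1}{3} \approx 0.33333$
$T{\left(G \right)} = 2 - \frac{625 G^{4} \left(-5 + G\right)^{4}}{256}$ ($T{\left(G \right)} = 2 - \left(\left(G - 5\right) \left(G + \frac{G}{4}\right)\right)^{4} = 2 - \left(\left(-5 + G\right) \left(G + G \frac{1}{4}\right)\right)^{4} = 2 - \left(\left(-5 + G\right) \left(G + \frac{G}{4}\right)\right)^{4} = 2 - \left(\left(-5 + G\right) \frac{5 G}{4}\right)^{4} = 2 - \left(\frac{5 G \left(-5 + G\right)}{4}\right)^{4} = 2 - \frac{625 G^{4} \left(-5 + G\right)^{4}}{256}$)
$n{\left(j \right)} = - \frac{1290673}{104976}$ ($n{\left(j \right)} = 2 - \frac{625 \left(-5 + \frac{1}{3}\right)^{4}}{256 \cdot 81} = 2 - \frac{625 \left(- \frac{14}{3}\right)^{4}}{20736} = 2 - \frac{625}{20736} \cdot \frac{38416}{81} = 2 - \frac{1500625}{104976} = - \frac{1290673}{104976}$)
$\frac{1}{-36525 + n{\left(\frac{1}{-2 - 21} \right)} 59} = \frac{1}{-36525 - \frac{76149707}{104976}} = \frac{1}{- \frac{3910398107}{104976}} = - \frac{104976}{3910398107}$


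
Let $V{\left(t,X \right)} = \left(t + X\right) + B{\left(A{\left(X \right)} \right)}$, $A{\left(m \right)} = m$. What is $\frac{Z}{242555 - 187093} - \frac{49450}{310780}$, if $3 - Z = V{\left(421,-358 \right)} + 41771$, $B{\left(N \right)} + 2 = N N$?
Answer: $- \frac{1389325511}{430912009} \approx -3.2242$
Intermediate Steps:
$B{\left(N \right)} = -2 + N^{2}$ ($B{\left(N \right)} = -2 + N N = -2 + N^{2}$)
$V{\left(t,X \right)} = -2 + X + t + X^{2}$ ($V{\left(t,X \right)} = \left(t + X\right) + \left(-2 + X^{2}\right) = \left(X + t\right) + \left(-2 + X^{2}\right) = -2 + X + t + X^{2}$)
$Z = -169993$ ($Z = 3 - \left(\left(-2 - 358 + 421 + \left(-358\right)^{2}\right) + 41771\right) = 3 - \left(\left(-2 - 358 + 421 + 128164\right) + 41771\right) = 3 - \left(128225 + 41771\right) = 3 - 169996 = -169993$)
$\frac{Z}{242555 - 187093} - \frac{49450}{310780} = - \frac{169993}{242555 - 187093} - \frac{49450}{310780} = - \frac{169993}{55462} - \frac{4945}{31078} = - \frac{1389325511}{430912009}$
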